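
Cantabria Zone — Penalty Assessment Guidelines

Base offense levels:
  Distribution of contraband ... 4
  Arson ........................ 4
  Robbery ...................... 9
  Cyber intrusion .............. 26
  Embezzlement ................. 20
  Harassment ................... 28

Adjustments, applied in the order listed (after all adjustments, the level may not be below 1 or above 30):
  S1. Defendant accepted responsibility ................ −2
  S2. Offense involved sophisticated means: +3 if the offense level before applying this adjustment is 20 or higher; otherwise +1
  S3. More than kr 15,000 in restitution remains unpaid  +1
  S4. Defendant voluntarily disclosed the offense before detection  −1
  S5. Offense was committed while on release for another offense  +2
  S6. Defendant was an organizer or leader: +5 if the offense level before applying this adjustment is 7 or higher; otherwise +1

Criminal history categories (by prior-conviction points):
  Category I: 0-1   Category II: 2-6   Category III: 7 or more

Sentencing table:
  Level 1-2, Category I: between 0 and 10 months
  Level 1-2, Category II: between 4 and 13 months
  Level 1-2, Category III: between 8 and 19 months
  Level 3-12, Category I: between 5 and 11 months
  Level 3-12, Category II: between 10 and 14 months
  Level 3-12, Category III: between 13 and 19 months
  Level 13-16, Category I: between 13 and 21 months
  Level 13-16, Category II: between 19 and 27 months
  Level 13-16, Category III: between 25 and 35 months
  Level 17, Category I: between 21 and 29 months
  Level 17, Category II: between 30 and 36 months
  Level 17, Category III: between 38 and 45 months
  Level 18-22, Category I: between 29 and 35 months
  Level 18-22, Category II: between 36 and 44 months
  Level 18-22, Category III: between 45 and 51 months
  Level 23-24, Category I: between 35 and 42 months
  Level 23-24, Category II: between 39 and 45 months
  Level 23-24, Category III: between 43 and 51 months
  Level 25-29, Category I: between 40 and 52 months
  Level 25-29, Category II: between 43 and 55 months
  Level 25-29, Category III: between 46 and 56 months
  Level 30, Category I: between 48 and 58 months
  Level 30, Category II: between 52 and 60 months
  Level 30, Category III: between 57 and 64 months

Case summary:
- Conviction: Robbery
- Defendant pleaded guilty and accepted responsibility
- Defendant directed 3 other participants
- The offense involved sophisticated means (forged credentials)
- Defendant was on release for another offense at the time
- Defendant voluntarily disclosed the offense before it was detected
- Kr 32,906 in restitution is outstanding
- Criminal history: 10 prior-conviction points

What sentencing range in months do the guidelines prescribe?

Base offense level for robbery: 9.
S1 applies: 9 − 2 = 7.
S2 applies (level before this adjustment is 7 < 20, so +1): 7 + 1 = 8.
S3 applies: 8 + 1 = 9.
S4 applies: 9 − 1 = 8.
S5 applies: 8 + 2 = 10.
S6 applies (level before this adjustment is 10 ≥ 7, so +5): 10 + 5 = 15.
Final offense level: 15.
Criminal history: 10 prior points → Category III (7+).
Level 15 falls in the 13-16 band.
Grid: Level 13-16 × Category III = 25-35 months.

25-35 months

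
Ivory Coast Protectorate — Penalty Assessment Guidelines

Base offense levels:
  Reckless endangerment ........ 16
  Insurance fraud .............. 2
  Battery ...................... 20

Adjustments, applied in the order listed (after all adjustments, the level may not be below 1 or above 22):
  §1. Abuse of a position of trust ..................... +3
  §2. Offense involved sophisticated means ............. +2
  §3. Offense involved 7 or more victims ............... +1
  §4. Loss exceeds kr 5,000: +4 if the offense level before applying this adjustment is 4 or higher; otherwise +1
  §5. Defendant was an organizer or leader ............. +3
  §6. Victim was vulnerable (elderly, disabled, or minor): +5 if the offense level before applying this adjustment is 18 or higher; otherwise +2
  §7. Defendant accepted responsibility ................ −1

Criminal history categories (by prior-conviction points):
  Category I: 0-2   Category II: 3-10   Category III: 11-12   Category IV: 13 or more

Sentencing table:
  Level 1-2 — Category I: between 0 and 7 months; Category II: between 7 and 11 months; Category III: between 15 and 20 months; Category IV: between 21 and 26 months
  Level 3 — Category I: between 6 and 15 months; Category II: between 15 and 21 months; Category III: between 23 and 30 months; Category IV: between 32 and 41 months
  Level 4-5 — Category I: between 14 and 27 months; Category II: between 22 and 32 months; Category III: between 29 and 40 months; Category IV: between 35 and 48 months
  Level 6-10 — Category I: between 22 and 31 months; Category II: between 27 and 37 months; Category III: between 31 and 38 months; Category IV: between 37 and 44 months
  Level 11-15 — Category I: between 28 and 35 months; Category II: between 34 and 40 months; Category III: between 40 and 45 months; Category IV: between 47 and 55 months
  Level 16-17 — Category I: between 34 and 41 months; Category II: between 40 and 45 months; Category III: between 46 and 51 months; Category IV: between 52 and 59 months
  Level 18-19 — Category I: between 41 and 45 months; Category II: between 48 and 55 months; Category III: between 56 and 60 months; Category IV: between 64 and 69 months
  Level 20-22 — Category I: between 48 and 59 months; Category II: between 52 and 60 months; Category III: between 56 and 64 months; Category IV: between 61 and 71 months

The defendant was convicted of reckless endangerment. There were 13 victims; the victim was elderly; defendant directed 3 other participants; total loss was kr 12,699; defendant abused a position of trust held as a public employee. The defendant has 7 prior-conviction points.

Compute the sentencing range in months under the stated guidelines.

52-60 months

Base offense level for reckless endangerment: 16.
§1 applies: 16 + 3 = 19.
§3 applies: 19 + 1 = 20.
§4 applies (level before this adjustment is 20 ≥ 4, so +4): 20 + 4 = 24.
§5 applies: 24 + 3 = 27.
§6 applies (level before this adjustment is 27 ≥ 18, so +5): 27 + 5 = 32.
Level 32 exceeds the maximum of 22; capped at 22.
Final offense level: 22.
Criminal history: 7 prior points → Category II (3-10).
Level 22 falls in the 20-22 band.
Grid: Level 20-22 × Category II = 52-60 months.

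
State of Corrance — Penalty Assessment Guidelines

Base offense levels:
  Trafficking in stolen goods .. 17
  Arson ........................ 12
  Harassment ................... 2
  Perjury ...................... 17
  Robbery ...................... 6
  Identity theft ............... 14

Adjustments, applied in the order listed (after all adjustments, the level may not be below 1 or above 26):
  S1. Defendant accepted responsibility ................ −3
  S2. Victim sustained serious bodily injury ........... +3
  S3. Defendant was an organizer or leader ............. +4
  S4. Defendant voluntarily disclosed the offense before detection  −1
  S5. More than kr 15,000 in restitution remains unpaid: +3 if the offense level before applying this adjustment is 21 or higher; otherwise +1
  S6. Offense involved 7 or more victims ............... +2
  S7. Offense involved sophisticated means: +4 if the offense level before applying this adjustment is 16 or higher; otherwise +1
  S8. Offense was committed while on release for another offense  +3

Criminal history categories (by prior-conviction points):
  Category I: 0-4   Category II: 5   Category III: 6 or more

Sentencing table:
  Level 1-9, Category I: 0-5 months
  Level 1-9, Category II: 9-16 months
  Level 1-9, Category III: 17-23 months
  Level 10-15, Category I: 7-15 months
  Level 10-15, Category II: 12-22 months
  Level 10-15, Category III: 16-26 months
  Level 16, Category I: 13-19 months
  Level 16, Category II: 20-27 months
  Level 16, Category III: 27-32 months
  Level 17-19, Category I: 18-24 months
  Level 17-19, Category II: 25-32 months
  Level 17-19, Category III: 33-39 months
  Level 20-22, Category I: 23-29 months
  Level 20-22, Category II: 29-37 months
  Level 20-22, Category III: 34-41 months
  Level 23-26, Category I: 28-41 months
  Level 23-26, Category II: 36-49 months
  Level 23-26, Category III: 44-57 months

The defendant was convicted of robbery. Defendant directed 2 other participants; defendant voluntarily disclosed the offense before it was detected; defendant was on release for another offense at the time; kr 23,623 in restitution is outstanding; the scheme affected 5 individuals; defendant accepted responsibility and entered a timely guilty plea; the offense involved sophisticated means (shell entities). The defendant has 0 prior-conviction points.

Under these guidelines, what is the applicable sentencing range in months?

Base offense level for robbery: 6.
S1 applies: 6 − 3 = 3.
S2 does not apply.
S3 applies: 3 + 4 = 7.
S4 applies: 7 − 1 = 6.
S5 applies (level before this adjustment is 6 < 21, so +1): 6 + 1 = 7.
S6 does not apply.
S7 applies (level before this adjustment is 7 < 16, so +1): 7 + 1 = 8.
S8 applies: 8 + 3 = 11.
Final offense level: 11.
Criminal history: 0 prior points → Category I (0-4).
Level 11 falls in the 10-15 band.
Grid: Level 10-15 × Category I = 7-15 months.

7-15 months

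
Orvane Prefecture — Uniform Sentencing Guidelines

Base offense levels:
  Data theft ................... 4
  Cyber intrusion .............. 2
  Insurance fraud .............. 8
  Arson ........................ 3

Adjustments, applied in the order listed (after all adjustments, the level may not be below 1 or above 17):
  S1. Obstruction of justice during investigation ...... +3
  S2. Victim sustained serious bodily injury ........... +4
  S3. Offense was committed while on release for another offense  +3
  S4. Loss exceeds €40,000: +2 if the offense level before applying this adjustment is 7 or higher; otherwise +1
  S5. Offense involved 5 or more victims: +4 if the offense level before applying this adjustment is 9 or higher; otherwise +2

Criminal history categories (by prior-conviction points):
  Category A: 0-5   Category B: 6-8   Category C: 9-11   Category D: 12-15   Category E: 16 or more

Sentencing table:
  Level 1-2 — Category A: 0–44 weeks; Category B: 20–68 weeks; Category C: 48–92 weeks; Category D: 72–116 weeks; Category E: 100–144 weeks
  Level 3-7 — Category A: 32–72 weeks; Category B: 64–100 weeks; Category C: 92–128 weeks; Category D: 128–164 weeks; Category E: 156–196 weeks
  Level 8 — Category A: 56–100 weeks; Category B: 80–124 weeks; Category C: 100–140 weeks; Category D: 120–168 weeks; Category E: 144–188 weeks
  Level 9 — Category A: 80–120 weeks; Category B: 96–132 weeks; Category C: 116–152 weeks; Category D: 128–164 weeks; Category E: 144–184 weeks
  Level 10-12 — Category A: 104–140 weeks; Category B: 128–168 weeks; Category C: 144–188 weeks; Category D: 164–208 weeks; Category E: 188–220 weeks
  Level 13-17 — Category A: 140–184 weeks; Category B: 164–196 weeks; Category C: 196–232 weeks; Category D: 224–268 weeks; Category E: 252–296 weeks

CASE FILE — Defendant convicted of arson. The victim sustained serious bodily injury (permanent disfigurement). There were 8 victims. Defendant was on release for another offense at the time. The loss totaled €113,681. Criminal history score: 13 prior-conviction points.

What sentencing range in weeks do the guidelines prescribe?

Base offense level for arson: 3.
S1 does not apply.
S2 applies: 3 + 4 = 7.
S3 applies: 7 + 3 = 10.
S4 applies (level before this adjustment is 10 ≥ 7, so +2): 10 + 2 = 12.
S5 applies (level before this adjustment is 12 ≥ 9, so +4): 12 + 4 = 16.
Final offense level: 16.
Criminal history: 13 prior points → Category D (12-15).
Level 16 falls in the 13-17 band.
Grid: Level 13-17 × Category D = 224-268 weeks.

224-268 weeks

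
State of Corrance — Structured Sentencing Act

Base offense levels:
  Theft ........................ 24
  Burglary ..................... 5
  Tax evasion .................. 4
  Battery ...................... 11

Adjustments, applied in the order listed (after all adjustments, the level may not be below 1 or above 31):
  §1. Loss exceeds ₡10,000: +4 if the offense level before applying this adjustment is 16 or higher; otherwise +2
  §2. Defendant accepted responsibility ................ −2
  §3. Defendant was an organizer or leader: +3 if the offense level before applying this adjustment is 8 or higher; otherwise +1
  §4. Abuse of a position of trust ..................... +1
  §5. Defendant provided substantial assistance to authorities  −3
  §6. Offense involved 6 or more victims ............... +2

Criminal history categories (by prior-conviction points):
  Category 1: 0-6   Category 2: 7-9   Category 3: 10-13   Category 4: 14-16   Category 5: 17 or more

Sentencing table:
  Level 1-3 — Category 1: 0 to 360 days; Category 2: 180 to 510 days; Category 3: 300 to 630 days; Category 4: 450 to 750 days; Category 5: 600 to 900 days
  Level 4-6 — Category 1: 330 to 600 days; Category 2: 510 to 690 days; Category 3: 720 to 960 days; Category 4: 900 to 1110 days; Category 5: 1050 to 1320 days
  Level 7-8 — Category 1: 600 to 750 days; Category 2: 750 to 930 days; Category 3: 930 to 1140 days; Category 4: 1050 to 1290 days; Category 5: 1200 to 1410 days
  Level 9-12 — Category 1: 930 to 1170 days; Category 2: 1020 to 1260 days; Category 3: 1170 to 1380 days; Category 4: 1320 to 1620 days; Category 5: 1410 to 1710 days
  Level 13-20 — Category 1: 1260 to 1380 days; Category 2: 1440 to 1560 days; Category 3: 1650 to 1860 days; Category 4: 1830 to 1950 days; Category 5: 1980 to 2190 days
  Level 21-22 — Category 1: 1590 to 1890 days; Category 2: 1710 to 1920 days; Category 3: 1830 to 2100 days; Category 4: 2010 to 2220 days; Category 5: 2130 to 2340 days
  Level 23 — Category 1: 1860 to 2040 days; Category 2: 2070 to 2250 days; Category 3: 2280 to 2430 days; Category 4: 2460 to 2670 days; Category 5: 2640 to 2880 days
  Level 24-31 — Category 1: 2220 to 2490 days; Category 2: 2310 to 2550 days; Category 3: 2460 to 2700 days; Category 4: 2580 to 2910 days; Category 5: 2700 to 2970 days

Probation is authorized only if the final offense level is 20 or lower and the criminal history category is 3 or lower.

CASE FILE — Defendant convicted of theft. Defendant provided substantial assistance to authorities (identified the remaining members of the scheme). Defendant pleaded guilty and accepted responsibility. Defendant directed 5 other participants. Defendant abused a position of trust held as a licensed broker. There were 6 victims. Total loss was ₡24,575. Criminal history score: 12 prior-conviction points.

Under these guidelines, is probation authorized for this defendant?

Base offense level for theft: 24.
§1 applies (level before this adjustment is 24 ≥ 16, so +4): 24 + 4 = 28.
§2 applies: 28 − 2 = 26.
§3 applies (level before this adjustment is 26 ≥ 8, so +3): 26 + 3 = 29.
§4 applies: 29 + 1 = 30.
§5 applies: 30 − 3 = 27.
§6 applies: 27 + 2 = 29.
Final offense level: 29.
Criminal history: 12 prior points → Category 3 (10-13).
Level 29 falls in the 24-31 band.
Grid: Level 24-31 × Category 3 = 2460-2700 days.
Probation check: level 29 > 20 and category 3 ≤ 3 → not eligible.

No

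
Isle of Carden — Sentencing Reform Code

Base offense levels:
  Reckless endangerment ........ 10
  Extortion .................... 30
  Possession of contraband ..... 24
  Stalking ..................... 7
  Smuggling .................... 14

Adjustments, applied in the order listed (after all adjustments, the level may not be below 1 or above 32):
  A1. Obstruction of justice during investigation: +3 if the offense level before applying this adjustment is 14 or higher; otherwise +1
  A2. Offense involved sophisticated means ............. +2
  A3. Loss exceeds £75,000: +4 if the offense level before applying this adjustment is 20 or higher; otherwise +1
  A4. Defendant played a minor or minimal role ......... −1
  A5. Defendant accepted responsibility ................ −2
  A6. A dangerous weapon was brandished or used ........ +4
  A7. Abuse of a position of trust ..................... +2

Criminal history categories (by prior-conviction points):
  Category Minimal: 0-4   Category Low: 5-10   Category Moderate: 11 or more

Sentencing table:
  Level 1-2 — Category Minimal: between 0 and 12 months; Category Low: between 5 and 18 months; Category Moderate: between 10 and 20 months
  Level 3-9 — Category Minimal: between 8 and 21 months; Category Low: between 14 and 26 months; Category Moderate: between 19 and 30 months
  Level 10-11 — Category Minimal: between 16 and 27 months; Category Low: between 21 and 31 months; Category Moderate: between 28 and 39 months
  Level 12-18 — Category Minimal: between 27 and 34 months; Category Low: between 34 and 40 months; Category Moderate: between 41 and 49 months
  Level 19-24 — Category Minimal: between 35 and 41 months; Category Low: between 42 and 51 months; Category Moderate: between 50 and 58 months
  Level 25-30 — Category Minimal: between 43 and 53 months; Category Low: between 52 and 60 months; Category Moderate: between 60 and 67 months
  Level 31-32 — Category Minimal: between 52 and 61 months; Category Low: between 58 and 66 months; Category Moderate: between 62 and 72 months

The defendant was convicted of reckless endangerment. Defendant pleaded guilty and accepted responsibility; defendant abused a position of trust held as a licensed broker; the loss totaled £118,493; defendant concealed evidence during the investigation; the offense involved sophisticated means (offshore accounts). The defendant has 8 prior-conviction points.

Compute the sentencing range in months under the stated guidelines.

34-40 months

Base offense level for reckless endangerment: 10.
A1 applies (level before this adjustment is 10 < 14, so +1): 10 + 1 = 11.
A2 applies: 11 + 2 = 13.
A3 applies (level before this adjustment is 13 < 20, so +1): 13 + 1 = 14.
A4 does not apply.
A5 applies: 14 − 2 = 12.
A7 applies: 12 + 2 = 14.
Final offense level: 14.
Criminal history: 8 prior points → Category Low (5-10).
Level 14 falls in the 12-18 band.
Grid: Level 12-18 × Category Low = 34-40 months.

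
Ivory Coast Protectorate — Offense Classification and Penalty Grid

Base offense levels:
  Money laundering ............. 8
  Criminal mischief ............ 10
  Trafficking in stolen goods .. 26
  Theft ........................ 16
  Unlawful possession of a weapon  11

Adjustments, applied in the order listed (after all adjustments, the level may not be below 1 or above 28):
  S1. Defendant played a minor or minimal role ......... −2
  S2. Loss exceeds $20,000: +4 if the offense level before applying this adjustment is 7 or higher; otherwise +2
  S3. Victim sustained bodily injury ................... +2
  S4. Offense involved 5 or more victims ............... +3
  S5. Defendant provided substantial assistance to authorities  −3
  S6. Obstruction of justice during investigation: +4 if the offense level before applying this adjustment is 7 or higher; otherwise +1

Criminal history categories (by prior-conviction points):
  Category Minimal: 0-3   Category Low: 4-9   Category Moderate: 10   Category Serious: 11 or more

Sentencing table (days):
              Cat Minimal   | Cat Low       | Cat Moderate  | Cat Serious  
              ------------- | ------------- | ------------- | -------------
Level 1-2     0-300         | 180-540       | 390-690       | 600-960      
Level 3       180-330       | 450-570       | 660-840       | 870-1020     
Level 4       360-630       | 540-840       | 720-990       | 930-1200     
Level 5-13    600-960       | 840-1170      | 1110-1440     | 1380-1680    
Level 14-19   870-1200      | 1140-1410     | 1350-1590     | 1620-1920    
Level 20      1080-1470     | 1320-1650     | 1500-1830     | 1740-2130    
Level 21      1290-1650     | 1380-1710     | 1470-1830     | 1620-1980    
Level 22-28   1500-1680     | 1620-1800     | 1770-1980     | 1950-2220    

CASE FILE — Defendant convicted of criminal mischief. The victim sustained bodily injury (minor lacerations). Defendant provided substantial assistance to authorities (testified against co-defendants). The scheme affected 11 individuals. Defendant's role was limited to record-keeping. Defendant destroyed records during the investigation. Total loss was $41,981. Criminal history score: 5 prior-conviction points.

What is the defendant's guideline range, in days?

1140-1410 days

Base offense level for criminal mischief: 10.
S1 applies: 10 − 2 = 8.
S2 applies (level before this adjustment is 8 ≥ 7, so +4): 8 + 4 = 12.
S3 applies: 12 + 2 = 14.
S4 applies: 14 + 3 = 17.
S5 applies: 17 − 3 = 14.
S6 applies (level before this adjustment is 14 ≥ 7, so +4): 14 + 4 = 18.
Final offense level: 18.
Criminal history: 5 prior points → Category Low (4-9).
Level 18 falls in the 14-19 band.
Grid: Level 14-19 × Category Low = 1140-1410 days.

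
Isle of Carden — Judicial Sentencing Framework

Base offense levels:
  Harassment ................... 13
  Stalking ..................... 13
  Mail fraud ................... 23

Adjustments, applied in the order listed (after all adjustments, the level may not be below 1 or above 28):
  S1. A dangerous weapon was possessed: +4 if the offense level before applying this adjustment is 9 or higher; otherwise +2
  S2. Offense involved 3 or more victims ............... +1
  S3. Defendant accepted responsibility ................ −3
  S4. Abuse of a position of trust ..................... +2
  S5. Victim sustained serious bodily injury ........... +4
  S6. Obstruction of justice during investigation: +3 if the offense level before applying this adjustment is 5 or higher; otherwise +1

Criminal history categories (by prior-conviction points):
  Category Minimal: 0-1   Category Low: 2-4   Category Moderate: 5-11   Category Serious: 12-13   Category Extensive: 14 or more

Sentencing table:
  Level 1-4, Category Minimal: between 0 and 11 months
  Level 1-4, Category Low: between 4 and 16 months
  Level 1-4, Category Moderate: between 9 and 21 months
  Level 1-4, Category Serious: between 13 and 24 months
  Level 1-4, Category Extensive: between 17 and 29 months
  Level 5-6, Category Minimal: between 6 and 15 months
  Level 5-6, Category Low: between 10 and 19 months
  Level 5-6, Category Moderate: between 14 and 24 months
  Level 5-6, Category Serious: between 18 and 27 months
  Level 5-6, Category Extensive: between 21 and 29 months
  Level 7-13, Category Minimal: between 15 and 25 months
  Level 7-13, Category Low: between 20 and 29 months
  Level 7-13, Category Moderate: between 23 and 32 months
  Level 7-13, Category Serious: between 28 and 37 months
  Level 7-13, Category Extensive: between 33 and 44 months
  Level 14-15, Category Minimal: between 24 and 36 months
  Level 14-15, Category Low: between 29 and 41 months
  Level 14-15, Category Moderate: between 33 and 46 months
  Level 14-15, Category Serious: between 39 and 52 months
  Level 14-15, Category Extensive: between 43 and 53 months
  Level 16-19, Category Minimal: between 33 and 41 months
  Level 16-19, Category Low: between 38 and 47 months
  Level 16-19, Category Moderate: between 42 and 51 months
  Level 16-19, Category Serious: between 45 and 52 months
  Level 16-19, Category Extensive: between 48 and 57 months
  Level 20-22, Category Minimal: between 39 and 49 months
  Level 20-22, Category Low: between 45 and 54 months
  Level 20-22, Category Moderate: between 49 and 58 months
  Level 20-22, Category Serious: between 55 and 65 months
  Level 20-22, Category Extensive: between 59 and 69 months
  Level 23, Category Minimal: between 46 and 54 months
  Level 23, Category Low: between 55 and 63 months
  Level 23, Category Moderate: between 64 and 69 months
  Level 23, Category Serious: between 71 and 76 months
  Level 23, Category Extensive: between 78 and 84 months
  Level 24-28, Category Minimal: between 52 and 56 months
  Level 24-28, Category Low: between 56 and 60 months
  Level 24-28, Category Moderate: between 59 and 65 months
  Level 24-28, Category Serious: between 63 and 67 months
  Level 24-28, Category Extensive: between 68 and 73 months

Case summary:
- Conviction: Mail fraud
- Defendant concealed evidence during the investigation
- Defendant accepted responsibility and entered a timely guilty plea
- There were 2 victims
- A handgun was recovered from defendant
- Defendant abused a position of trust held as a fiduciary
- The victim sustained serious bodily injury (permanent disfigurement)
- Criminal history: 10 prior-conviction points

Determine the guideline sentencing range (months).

Base offense level for mail fraud: 23.
S1 applies (level before this adjustment is 23 ≥ 9, so +4): 23 + 4 = 27.
S2 does not apply.
S3 applies: 27 − 3 = 24.
S4 applies: 24 + 2 = 26.
S5 applies: 26 + 4 = 30.
S6 applies (level before this adjustment is 30 ≥ 5, so +3): 30 + 3 = 33.
Level 33 exceeds the maximum of 28; capped at 28.
Final offense level: 28.
Criminal history: 10 prior points → Category Moderate (5-11).
Level 28 falls in the 24-28 band.
Grid: Level 24-28 × Category Moderate = 59-65 months.

59-65 months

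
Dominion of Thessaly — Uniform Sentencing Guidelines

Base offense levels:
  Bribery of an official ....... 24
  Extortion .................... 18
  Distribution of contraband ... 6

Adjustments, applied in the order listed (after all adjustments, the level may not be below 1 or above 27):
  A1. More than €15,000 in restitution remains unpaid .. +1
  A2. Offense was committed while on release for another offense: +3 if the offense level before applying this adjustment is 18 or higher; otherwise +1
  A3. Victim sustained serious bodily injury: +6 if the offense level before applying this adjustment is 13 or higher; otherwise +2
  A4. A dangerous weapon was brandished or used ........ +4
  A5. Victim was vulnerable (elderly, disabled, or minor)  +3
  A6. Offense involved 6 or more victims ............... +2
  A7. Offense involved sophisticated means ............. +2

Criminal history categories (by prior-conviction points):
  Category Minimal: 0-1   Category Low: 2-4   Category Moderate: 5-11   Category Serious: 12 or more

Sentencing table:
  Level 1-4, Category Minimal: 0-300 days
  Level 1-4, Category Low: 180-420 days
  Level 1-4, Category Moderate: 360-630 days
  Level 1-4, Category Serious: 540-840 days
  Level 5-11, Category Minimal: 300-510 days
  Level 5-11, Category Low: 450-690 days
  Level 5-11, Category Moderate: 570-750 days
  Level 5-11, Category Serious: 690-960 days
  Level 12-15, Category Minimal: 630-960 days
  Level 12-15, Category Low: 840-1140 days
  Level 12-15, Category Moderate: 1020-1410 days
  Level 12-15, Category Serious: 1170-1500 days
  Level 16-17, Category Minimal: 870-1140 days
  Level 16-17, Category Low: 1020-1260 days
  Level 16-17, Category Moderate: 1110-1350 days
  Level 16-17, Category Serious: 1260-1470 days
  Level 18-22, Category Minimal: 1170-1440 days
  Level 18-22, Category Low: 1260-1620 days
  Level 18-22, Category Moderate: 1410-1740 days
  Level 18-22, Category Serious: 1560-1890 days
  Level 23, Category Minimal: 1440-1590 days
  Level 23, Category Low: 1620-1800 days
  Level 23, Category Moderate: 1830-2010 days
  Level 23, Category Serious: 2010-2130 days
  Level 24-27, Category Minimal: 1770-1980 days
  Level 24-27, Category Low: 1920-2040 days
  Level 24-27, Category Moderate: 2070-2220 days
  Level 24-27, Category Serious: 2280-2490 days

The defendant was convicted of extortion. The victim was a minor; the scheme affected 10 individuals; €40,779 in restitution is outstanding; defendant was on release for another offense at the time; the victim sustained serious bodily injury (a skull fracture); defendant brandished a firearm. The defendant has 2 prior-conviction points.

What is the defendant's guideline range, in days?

Base offense level for extortion: 18.
A1 applies: 18 + 1 = 19.
A2 applies (level before this adjustment is 19 ≥ 18, so +3): 19 + 3 = 22.
A3 applies (level before this adjustment is 22 ≥ 13, so +6): 22 + 6 = 28.
A4 applies: 28 + 4 = 32.
A5 applies: 32 + 3 = 35.
A6 applies: 35 + 2 = 37.
A7 does not apply.
Level 37 exceeds the maximum of 27; capped at 27.
Final offense level: 27.
Criminal history: 2 prior points → Category Low (2-4).
Level 27 falls in the 24-27 band.
Grid: Level 24-27 × Category Low = 1920-2040 days.

1920-2040 days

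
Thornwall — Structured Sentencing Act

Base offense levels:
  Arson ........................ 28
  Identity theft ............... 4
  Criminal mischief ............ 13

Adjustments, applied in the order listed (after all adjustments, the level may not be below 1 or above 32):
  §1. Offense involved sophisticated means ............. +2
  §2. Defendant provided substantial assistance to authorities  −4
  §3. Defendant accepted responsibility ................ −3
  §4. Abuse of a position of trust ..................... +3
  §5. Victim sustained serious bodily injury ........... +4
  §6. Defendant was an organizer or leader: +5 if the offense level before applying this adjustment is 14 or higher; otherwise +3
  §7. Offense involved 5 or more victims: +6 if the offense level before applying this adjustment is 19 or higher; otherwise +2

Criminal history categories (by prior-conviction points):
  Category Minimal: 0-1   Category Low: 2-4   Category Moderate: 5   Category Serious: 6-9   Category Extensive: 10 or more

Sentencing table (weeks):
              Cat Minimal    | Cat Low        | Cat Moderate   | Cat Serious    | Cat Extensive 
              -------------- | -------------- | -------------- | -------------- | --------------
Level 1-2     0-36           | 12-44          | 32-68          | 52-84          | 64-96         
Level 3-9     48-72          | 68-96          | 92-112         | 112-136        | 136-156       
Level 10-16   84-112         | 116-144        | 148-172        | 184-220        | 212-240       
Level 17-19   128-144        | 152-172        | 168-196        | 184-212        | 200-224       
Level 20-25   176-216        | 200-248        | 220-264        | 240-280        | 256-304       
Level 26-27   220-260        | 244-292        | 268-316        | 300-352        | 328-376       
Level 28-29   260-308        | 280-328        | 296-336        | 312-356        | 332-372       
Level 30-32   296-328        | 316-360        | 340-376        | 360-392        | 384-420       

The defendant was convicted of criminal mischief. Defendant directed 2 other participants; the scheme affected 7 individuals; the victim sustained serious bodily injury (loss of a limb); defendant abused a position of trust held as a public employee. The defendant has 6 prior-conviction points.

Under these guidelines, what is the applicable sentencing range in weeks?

Base offense level for criminal mischief: 13.
§1 does not apply.
§2 does not apply.
§3 does not apply.
§4 applies: 13 + 3 = 16.
§5 applies: 16 + 4 = 20.
§6 applies (level before this adjustment is 20 ≥ 14, so +5): 20 + 5 = 25.
§7 applies (level before this adjustment is 25 ≥ 19, so +6): 25 + 6 = 31.
Final offense level: 31.
Criminal history: 6 prior points → Category Serious (6-9).
Level 31 falls in the 30-32 band.
Grid: Level 30-32 × Category Serious = 360-392 weeks.

360-392 weeks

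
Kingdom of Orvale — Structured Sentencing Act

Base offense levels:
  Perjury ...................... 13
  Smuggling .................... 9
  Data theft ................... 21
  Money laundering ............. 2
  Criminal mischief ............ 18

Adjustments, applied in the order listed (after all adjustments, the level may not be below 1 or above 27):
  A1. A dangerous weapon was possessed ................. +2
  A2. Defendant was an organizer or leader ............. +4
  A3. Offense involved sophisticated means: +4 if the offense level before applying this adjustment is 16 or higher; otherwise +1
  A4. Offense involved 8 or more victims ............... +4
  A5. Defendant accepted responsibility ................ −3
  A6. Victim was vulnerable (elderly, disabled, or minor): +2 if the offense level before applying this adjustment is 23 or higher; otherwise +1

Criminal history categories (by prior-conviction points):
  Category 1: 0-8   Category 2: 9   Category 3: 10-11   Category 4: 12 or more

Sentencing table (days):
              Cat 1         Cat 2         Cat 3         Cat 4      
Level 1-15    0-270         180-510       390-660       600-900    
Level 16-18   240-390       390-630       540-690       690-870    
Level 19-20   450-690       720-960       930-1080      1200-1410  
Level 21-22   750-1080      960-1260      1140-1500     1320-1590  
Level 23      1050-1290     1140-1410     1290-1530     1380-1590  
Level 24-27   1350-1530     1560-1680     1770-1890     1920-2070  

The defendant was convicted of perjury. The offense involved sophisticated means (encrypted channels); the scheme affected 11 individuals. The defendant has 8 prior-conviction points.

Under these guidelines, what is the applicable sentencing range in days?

Base offense level for perjury: 13.
A3 applies (level before this adjustment is 13 < 16, so +1): 13 + 1 = 14.
A4 applies: 14 + 4 = 18.
A6 does not apply.
Final offense level: 18.
Criminal history: 8 prior points → Category 1 (0-8).
Level 18 falls in the 16-18 band.
Grid: Level 16-18 × Category 1 = 240-390 days.

240-390 days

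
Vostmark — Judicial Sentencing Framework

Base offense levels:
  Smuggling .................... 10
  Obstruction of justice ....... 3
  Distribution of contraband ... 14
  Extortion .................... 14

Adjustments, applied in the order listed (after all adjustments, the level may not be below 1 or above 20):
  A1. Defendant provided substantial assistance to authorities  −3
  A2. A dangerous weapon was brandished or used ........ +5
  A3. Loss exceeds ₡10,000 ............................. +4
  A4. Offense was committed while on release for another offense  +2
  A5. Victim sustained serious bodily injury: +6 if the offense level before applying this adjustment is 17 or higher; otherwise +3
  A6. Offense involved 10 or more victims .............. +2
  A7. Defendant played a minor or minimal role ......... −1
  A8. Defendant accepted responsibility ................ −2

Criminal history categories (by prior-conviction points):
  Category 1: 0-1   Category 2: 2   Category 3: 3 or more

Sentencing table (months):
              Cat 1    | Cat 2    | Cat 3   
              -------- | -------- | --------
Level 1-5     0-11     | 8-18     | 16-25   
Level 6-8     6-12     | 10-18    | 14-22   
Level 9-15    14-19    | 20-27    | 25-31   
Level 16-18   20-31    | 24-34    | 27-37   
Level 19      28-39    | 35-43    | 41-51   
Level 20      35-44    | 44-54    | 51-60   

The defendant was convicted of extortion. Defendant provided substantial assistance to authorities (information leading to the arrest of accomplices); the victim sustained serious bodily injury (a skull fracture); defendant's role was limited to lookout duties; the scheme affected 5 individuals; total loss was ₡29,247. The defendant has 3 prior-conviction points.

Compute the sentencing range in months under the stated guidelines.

27-37 months

Base offense level for extortion: 14.
A1 applies: 14 − 3 = 11.
A3 applies: 11 + 4 = 15.
A5 applies (level before this adjustment is 15 < 17, so +3): 15 + 3 = 18.
A7 applies: 18 − 1 = 17.
Final offense level: 17.
Criminal history: 3 prior points → Category 3 (3+).
Level 17 falls in the 16-18 band.
Grid: Level 16-18 × Category 3 = 27-37 months.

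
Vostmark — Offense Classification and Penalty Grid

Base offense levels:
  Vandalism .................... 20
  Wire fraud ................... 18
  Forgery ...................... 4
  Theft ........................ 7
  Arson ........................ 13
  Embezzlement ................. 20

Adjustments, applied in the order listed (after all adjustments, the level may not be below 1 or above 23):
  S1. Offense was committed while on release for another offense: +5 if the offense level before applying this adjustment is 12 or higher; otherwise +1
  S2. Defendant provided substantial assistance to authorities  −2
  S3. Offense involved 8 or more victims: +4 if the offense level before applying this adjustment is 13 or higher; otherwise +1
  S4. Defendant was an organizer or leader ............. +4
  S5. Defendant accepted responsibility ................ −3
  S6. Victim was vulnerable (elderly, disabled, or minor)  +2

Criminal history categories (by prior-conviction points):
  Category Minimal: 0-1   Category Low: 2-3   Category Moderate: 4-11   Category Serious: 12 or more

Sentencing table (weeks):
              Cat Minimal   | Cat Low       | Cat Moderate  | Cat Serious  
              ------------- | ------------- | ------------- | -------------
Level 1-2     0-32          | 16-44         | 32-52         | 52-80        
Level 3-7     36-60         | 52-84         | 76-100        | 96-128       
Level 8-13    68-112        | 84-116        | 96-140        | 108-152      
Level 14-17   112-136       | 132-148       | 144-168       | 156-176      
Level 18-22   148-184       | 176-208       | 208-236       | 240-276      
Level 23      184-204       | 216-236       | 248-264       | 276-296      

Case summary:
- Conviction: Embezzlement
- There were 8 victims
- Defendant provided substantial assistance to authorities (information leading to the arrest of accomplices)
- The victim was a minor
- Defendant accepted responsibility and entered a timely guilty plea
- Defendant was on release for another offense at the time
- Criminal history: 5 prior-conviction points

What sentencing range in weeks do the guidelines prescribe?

248-264 weeks

Base offense level for embezzlement: 20.
S1 applies (level before this adjustment is 20 ≥ 12, so +5): 20 + 5 = 25.
S2 applies: 25 − 2 = 23.
S3 applies (level before this adjustment is 23 ≥ 13, so +4): 23 + 4 = 27.
S5 applies: 27 − 3 = 24.
S6 applies: 24 + 2 = 26.
Level 26 exceeds the maximum of 23; capped at 23.
Final offense level: 23.
Criminal history: 5 prior points → Category Moderate (4-11).
Level 23 falls in the 23 band.
Grid: Level 23 × Category Moderate = 248-264 weeks.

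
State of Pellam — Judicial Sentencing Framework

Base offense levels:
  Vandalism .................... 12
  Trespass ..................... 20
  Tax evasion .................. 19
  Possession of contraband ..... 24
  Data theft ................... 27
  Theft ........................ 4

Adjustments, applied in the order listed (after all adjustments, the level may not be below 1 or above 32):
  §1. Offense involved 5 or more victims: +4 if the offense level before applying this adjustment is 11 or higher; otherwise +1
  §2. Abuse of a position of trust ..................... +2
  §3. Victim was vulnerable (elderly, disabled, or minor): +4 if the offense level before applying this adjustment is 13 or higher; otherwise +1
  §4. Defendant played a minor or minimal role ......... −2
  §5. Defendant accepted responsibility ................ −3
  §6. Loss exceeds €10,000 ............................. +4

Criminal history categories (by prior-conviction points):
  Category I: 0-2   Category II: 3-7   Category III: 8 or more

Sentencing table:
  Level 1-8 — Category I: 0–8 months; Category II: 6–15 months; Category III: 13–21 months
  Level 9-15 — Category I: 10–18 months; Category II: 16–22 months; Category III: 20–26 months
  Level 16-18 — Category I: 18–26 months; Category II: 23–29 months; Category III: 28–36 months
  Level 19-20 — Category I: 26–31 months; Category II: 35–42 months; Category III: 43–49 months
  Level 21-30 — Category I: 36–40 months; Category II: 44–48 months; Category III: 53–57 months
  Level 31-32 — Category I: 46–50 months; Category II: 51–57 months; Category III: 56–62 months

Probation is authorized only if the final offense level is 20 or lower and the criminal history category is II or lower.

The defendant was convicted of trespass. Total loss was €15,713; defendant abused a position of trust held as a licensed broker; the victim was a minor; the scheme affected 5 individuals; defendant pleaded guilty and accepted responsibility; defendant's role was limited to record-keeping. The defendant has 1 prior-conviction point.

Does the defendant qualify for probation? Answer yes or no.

No

Base offense level for trespass: 20.
§1 applies (level before this adjustment is 20 ≥ 11, so +4): 20 + 4 = 24.
§2 applies: 24 + 2 = 26.
§3 applies (level before this adjustment is 26 ≥ 13, so +4): 26 + 4 = 30.
§4 applies: 30 − 2 = 28.
§5 applies: 28 − 3 = 25.
§6 applies: 25 + 4 = 29.
Final offense level: 29.
Criminal history: 1 prior point → Category I (0-2).
Level 29 falls in the 21-30 band.
Grid: Level 21-30 × Category I = 36-40 months.
Probation check: level 29 > 20 and category I ≤ II → not eligible.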